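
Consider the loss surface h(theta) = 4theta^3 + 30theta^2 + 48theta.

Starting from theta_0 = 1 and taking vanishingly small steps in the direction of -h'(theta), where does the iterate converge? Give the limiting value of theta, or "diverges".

h'(theta) = 12(theta + 1)(theta + 4), so h'(1) = 120.
Gradient descent moves in the -h' direction, i.e. theta is decreasing.
The nearest critical point in that direction is theta = -1, where h'' = 36 > 0 (a local minimum). The iterate converges there.

-1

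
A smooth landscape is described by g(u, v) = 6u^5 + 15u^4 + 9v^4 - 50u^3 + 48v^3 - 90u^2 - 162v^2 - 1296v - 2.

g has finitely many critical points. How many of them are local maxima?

g separates as a function of u plus a function of v, so ∇g=0 decouples.
∂g/∂u = 30u(u - 2)(u + 1)(u + 3) = 0 at u ∈ {-3, -1, 0, 2}; ∂g/∂v = 36(v - 3)(v + 3)(v + 4) = 0 at v ∈ {-4, -3, 3}.
The Hessian is diagonal: diag(g_uu, g_vv). Second derivatives: g_uu(-3)=-900, g_uu(-1)=180, g_uu(0)=-180, g_uu(2)=900; g_vv(-4)=252, g_vv(-3)=-216, g_vv(3)=1512.
Local maxima occur where both diagonal entries negative: (-3, -3), (0, -3). Count: 2.

2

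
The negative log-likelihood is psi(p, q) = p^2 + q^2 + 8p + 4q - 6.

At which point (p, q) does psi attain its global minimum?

(-4, -2)

psi(p,q) separates as A(p) + B(q) − 6, so its minimum is min A + min B − 6.
A'(p) = 2p + 8 vanishes at p ∈ {-4}; B'(q) = 2q + 4 vanishes at q ∈ {-2}.
Local minima of A (where A''>0): A(-4)=-16. Local minima of B: B(-2)=-4.
So the global minimum of psi is A(-4) + B(-2) − 6 = -16 − 4 − 6 = -26, attained at (-4, -2).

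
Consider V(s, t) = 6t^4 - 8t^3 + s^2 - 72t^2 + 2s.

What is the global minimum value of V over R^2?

V(s,t) separates as P(s) + Q(t), so its minimum is min P + min Q.
P'(s) = 2s + 2 vanishes at s ∈ {-1}; Q'(t) = 24t(t - 3)(t + 2) vanishes at t ∈ {-2, 0, 3}.
Local minima of P (where P''>0): P(-1)=-1. Local minima of Q: Q(-2)=-128, Q(3)=-378.
So the global minimum of V is P(-1) + Q(3) = -1 − 378 = -379, attained at (-1, 3).

-379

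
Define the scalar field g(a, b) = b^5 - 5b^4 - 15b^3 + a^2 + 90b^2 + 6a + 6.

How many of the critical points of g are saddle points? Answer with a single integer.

g separates as a function of a plus a function of b, so ∇g=0 decouples.
∂g/∂a = 2(a + 3) = 0 at a ∈ {-3}; ∂g/∂b = 5b(b - 4)(b - 3)(b + 3) = 0 at b ∈ {-3, 0, 3, 4}.
The Hessian is diagonal: diag(g_aa, g_bb). Second derivatives: g_aa(-3)=2; g_bb(-3)=-630, g_bb(0)=180, g_bb(3)=-90, g_bb(4)=140.
Saddle points occur where the two diagonal entries have opposite signs: (-3, -3), (-3, 3). Count: 2.

2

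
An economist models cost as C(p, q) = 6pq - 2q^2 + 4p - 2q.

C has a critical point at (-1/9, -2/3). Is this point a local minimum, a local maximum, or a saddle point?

saddle point

The Hessian of C is constant: H = [[0, 6], [6, -4]].
det(H) = 0·(-4) − 6² = -36.
Since det(H) < 0, H is indefinite and the critical point is a saddle point.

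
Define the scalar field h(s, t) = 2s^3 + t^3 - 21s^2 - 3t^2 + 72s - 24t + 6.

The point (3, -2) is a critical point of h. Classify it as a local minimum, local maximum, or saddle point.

local maximum

The mixed partial ∂²h/∂s∂t is 0, so the Hessian at any point is diag(h_ss, h_tt) = diag(6(2s - 7), 6(t - 1)).
At (3, -2): H = diag(-6, -18).
Both eigenvalues are negative, so H is negative definite: a local maximum.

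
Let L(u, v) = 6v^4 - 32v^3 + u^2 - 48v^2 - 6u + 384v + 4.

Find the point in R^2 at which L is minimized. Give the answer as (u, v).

L(u,v) separates as P(u) + Q(v) + 4, so its minimum is min P + min Q + 4.
P'(u) = 2u - 6 vanishes at u ∈ {3}; Q'(v) = 24(v - 4)(v - 2)(v + 2) vanishes at v ∈ {-2, 2, 4}.
Local minima of P (where P''>0): P(3)=-9. Local minima of Q: Q(-2)=-608, Q(4)=256.
So the global minimum of L is P(3) + Q(-2) + 4 = -9 − 608 + 4 = -613, attained at (3, -2).

(3, -2)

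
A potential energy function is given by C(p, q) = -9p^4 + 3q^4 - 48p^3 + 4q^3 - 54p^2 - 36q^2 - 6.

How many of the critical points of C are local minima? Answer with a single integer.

2

C separates as a function of p plus a function of q, so ∇C=0 decouples.
∂C/∂p = -36p(p + 1)(p + 3) = 0 at p ∈ {-3, -1, 0}; ∂C/∂q = 12q(q - 2)(q + 3) = 0 at q ∈ {-3, 0, 2}.
The Hessian is diagonal: diag(C_pp, C_qq). Second derivatives: C_pp(-3)=-216, C_pp(-1)=72, C_pp(0)=-108; C_qq(-3)=180, C_qq(0)=-72, C_qq(2)=120.
Local minima occur where both diagonal entries positive: (-1, -3), (-1, 2). Count: 2.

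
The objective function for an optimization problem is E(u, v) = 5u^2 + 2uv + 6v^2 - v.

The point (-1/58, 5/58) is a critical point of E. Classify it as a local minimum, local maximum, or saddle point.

local minimum

The Hessian of E is constant: H = [[10, 2], [2, 12]].
det(H) = 10·12 − 2² = 116.
det(H) > 0 and tr(H) = 22 > 0, so H is positive definite and the point is a local minimum.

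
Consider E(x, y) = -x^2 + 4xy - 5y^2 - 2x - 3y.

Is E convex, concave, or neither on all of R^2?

concave

E is quadratic, so its Hessian is the constant matrix H = [[-2, 4], [4, -10]].
det(H) = 4, tr(H) = -12.
det(H) > 0 and tr(H) < 0, so H is negative definite everywhere: concave.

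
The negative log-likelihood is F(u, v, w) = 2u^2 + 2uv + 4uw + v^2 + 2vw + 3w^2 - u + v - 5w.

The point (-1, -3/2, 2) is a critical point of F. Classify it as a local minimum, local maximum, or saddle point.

The Hessian is constant: H = [[4, 2, 4], [2, 2, 2], [4, 2, 6]].
Leading principal minors: Δ₁ = 4, Δ₂ = 4, Δ₃ = 8.
All leading minors are positive, so H is positive definite: a local minimum.

local minimum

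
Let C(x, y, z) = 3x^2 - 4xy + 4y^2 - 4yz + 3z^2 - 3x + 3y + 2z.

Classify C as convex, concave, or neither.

C is quadratic, so its Hessian is the constant matrix H = [[6, -4, 0], [-4, 8, -4], [0, -4, 6]].
Leading principal minors: 6, 32, 96.
All positive ⇒ H ≻ 0 ⇒ convex.

convex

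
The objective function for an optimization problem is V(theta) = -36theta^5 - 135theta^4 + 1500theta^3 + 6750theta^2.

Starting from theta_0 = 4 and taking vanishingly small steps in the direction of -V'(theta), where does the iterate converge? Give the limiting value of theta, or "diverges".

V'(theta) = -180theta(theta - 5)(theta + 3)(theta + 5), so V'(4) = 45360.
Gradient descent moves in the -V' direction, i.e. theta is decreasing.
The nearest critical point in that direction is theta = 0, where V'' = 13500 > 0 (a local minimum). The iterate converges there.

0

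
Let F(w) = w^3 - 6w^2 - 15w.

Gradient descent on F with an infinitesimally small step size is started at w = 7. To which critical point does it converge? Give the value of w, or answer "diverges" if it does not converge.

F'(w) = 3(w - 5)(w + 1), so F'(7) = 48.
Gradient descent moves in the -F' direction, i.e. w is decreasing.
The nearest critical point in that direction is w = 5, where F'' = 18 > 0 (a local minimum). The iterate converges there.

5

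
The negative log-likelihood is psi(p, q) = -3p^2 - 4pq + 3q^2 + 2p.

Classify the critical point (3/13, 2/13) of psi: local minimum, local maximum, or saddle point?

The Hessian of psi is constant: H = [[-6, -4], [-4, 6]].
det(H) = (-6)·6 − (-4)² = -52.
Since det(H) < 0, H is indefinite and the critical point is a saddle point.

saddle point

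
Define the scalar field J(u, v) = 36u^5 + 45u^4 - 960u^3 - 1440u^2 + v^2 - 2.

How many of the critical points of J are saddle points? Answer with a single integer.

J separates as a function of u plus a function of v, so ∇J=0 decouples.
∂J/∂u = 180u(u - 4)(u + 1)(u + 4) = 0 at u ∈ {-4, -1, 0, 4}; ∂J/∂v = 2v = 0 at v ∈ {0}.
The Hessian is diagonal: diag(J_uu, J_vv). Second derivatives: J_uu(-4)=-17280, J_uu(-1)=2700, J_uu(0)=-2880, J_uu(4)=28800; J_vv(0)=2.
Saddle points occur where the two diagonal entries have opposite signs: (-4, 0), (0, 0). Count: 2.

2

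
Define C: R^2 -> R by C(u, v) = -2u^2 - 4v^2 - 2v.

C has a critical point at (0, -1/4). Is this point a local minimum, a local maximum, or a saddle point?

The Hessian of C is constant: H = [[-4, 0], [0, -8]].
det(H) = (-4)·(-8) − 0² = 32.
det(H) > 0 and tr(H) = -12 < 0, so H is negative definite and the point is a local maximum.

local maximum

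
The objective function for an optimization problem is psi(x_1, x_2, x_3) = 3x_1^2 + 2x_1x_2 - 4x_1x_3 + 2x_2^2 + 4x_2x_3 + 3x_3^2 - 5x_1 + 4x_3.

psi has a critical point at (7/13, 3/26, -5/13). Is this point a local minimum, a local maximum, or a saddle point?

saddle point

The Hessian is constant: H = [[6, 2, -4], [2, 4, 4], [-4, 4, 6]].
Leading principal minors: Δ₁ = 6, Δ₂ = 20, Δ₃ = -104.
The minors fit neither the all-positive nor the alternating-sign pattern, so H is indefinite: a saddle point.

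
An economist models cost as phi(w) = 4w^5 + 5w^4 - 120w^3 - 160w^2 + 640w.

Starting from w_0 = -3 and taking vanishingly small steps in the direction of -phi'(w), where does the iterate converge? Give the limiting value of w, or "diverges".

phi'(w) = 20(w - 4)(w - 1)(w + 2)(w + 4), so phi'(-3) = -560.
Gradient descent moves in the -phi' direction, i.e. w is increasing.
The nearest critical point in that direction is w = -2, where phi'' = 720 > 0 (a local minimum). The iterate converges there.

-2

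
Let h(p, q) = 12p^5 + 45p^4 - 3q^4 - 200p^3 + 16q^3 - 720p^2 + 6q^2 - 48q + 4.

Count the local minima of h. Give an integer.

2

h separates as a function of p plus a function of q, so ∇h=0 decouples.
∂h/∂p = 60p(p - 3)(p + 2)(p + 4) = 0 at p ∈ {-4, -2, 0, 3}; ∂h/∂q = -12(q - 4)(q - 1)(q + 1) = 0 at q ∈ {-1, 1, 4}.
The Hessian is diagonal: diag(h_pp, h_qq). Second derivatives: h_pp(-4)=-3360, h_pp(-2)=1200, h_pp(0)=-1440, h_pp(3)=6300; h_qq(-1)=-120, h_qq(1)=72, h_qq(4)=-180.
Local minima occur where both diagonal entries positive: (-2, 1), (3, 1). Count: 2.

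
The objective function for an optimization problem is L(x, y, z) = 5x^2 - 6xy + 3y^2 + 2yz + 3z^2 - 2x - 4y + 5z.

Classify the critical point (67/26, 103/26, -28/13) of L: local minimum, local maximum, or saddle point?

local minimum

The Hessian is constant: H = [[10, -6, 0], [-6, 6, 2], [0, 2, 6]].
Leading principal minors: Δ₁ = 10, Δ₂ = 24, Δ₃ = 104.
All leading minors are positive, so H is positive definite: a local minimum.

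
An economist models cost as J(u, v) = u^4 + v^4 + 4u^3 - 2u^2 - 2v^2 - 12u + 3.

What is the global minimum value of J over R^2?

-7

J(u,v) separates as P(u) + Q(v) + 3, so its minimum is min P + min Q + 3.
P'(u) = 4(u - 1)(u + 1)(u + 3) vanishes at u ∈ {-3, -1, 1}; Q'(v) = 4v(v - 1)(v + 1) vanishes at v ∈ {-1, 0, 1}.
Local minima of P (where P''>0): P(-3)=-9, P(1)=-9. Local minima of Q: Q(-1)=-1, Q(1)=-1.
So the global minimum of J is P(-3) + Q(-1) + 3 = -9 − 1 + 3 = -7, attained at (-3, -1).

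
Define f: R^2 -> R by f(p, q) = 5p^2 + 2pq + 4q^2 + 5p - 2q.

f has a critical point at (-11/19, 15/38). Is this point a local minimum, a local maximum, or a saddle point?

The Hessian of f is constant: H = [[10, 2], [2, 8]].
det(H) = 10·8 − 2² = 76.
det(H) > 0 and tr(H) = 18 > 0, so H is positive definite and the point is a local minimum.

local minimum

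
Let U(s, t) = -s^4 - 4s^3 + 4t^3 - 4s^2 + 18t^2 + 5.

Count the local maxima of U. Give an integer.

U separates as a function of s plus a function of t, so ∇U=0 decouples.
∂U/∂s = -4s(s + 1)(s + 2) = 0 at s ∈ {-2, -1, 0}; ∂U/∂t = 12t(t + 3) = 0 at t ∈ {-3, 0}.
The Hessian is diagonal: diag(U_ss, U_tt). Second derivatives: U_ss(-2)=-8, U_ss(-1)=4, U_ss(0)=-8; U_tt(-3)=-36, U_tt(0)=36.
Local maxima occur where both diagonal entries negative: (-2, -3), (0, -3). Count: 2.

2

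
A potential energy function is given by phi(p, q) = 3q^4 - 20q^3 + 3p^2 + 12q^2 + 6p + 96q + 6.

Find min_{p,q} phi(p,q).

phi(p,q) separates as A(p) + B(q) + 6, so its minimum is min A + min B + 6.
A'(p) = 6p + 6 vanishes at p ∈ {-1}; B'(q) = 12(q - 4)(q - 2)(q + 1) vanishes at q ∈ {-1, 2, 4}.
Local minima of A (where A''>0): A(-1)=-3. Local minima of B: B(-1)=-61, B(4)=64.
So the global minimum of phi is A(-1) + B(-1) + 6 = -3 − 61 + 6 = -58, attained at (-1, -1).

-58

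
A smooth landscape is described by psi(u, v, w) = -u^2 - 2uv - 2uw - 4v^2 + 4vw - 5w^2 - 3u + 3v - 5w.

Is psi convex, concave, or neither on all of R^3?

concave

psi is quadratic, so its Hessian is the constant matrix H = [[-2, -2, -2], [-2, -8, 4], [-2, 4, -10]].
Leading principal minors: -2, 12, -24.
Signs alternate −, +, − ⇒ H ≺ 0 ⇒ concave.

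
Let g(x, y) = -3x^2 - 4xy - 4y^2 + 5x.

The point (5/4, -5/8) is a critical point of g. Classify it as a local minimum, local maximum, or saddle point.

The Hessian of g is constant: H = [[-6, -4], [-4, -8]].
det(H) = (-6)·(-8) − (-4)² = 32.
det(H) > 0 and tr(H) = -14 < 0, so H is negative definite and the point is a local maximum.

local maximum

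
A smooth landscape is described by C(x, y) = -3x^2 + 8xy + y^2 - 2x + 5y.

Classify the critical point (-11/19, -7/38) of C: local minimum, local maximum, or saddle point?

saddle point

The Hessian of C is constant: H = [[-6, 8], [8, 2]].
det(H) = (-6)·2 − 8² = -76.
Since det(H) < 0, H is indefinite and the critical point is a saddle point.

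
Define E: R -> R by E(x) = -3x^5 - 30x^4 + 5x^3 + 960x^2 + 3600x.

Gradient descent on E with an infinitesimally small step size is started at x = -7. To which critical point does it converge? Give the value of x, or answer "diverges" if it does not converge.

E'(x) = -15(x - 4)(x + 3)(x + 4)(x + 5), so E'(-7) = -3960.
Gradient descent moves in the -E' direction, i.e. x is increasing.
The nearest critical point in that direction is x = -5, where E'' = 270 > 0 (a local minimum). The iterate converges there.

-5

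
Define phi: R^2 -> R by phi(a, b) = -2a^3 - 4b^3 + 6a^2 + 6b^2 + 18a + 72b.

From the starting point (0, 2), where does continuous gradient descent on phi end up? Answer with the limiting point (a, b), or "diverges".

phi is separable, so gradient descent decouples: a follows -∂phi/∂a, b follows -∂phi/∂b.
∂phi/∂a = -6(a - 3)(a + 1); at a=0 this is 18, so a decreases.
∂phi/∂b = -12(b - 3)(b + 2); at b=2 this is 48, so b decreases.
a converges to its nearest critical value -1 (a local min of the a-part); b converges to -2. The iterate converges to (-1, -2).

(-1, -2)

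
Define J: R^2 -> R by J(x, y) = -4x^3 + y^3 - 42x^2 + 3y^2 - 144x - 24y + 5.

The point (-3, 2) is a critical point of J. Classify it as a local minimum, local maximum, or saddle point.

saddle point

The mixed partial ∂²J/∂x∂y is 0, so the Hessian at any point is diag(J_xx, J_yy) = diag(-12(2x + 7), 6(y + 1)).
At (-3, 2): H = diag(-12, 18).
The eigenvalues have opposite signs, so H is indefinite: a saddle point.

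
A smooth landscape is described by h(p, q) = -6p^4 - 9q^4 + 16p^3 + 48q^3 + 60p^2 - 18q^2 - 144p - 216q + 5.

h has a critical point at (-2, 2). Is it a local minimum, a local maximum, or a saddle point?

The mixed partial ∂²h/∂p∂q is 0, so the Hessian at any point is diag(h_pp, h_qq) = diag(24(-3p^2 + 4p + 5), 36(-3q^2 + 8q - 1)).
At (-2, 2): H = diag(-360, 108).
The eigenvalues have opposite signs, so H is indefinite: a saddle point.

saddle point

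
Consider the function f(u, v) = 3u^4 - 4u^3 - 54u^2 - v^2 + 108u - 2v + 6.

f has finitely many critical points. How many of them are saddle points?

2

f separates as a function of u plus a function of v, so ∇f=0 decouples.
∂f/∂u = 12(u - 3)(u - 1)(u + 3) = 0 at u ∈ {-3, 1, 3}; ∂f/∂v = -2(v + 1) = 0 at v ∈ {-1}.
The Hessian is diagonal: diag(f_uu, f_vv). Second derivatives: f_uu(-3)=288, f_uu(1)=-96, f_uu(3)=144; f_vv(-1)=-2.
Saddle points occur where the two diagonal entries have opposite signs: (-3, -1), (3, -1). Count: 2.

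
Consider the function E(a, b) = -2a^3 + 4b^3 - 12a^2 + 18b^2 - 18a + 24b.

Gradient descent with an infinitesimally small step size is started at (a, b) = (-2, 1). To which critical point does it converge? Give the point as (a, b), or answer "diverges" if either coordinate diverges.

(-3, -1)

E is separable, so gradient descent decouples: a follows -∂E/∂a, b follows -∂E/∂b.
∂E/∂a = -6(a + 1)(a + 3); at a=-2 this is 6, so a decreases.
∂E/∂b = 12(b + 1)(b + 2); at b=1 this is 72, so b decreases.
a converges to its nearest critical value -3 (a local min of the a-part); b converges to -1. The iterate converges to (-3, -1).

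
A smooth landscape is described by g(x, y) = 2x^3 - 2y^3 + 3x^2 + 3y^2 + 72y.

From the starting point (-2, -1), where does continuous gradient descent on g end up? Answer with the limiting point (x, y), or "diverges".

diverges

g is separable, so gradient descent decouples: x follows -∂g/∂x, y follows -∂g/∂y.
∂g/∂x = 6x(x + 1); at x=-2 this is 12, so x decreases.
∂g/∂y = -6(y - 4)(y + 3); at y=-1 this is 60, so y decreases.
The x-coordinate has no critical point in that direction and runs off to infinity.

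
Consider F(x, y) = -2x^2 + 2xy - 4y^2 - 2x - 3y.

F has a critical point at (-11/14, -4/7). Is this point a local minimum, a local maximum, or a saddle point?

The Hessian of F is constant: H = [[-4, 2], [2, -8]].
det(H) = (-4)·(-8) − 2² = 28.
det(H) > 0 and tr(H) = -12 < 0, so H is negative definite and the point is a local maximum.

local maximum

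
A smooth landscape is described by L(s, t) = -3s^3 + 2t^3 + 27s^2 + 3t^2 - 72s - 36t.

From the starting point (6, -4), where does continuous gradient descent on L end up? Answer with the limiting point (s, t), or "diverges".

L is separable, so gradient descent decouples: s follows -∂L/∂s, t follows -∂L/∂t.
∂L/∂s = -9(s - 4)(s - 2); at s=6 this is -72, so s increases.
∂L/∂t = 6(t - 2)(t + 3); at t=-4 this is 36, so t decreases.
The s-coordinate has no critical point in that direction and runs off to infinity.

diverges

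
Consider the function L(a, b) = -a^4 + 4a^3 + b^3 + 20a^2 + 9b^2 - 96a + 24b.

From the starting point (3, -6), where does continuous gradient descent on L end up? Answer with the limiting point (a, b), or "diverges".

diverges

L is separable, so gradient descent decouples: a follows -∂L/∂a, b follows -∂L/∂b.
∂L/∂a = -4(a - 4)(a - 2)(a + 3); at a=3 this is 24, so a decreases.
∂L/∂b = 3(b + 2)(b + 4); at b=-6 this is 24, so b decreases.
The b-coordinate has no critical point in that direction and runs off to infinity.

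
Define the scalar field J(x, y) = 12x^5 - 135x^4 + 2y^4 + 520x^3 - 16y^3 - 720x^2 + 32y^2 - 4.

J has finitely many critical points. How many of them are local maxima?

2

J separates as a function of x plus a function of y, so ∇J=0 decouples.
∂J/∂x = 60x(x - 4)(x - 3)(x - 2) = 0 at x ∈ {0, 2, 3, 4}; ∂J/∂y = 8y(y - 4)(y - 2) = 0 at y ∈ {0, 2, 4}.
The Hessian is diagonal: diag(J_xx, J_yy). Second derivatives: J_xx(0)=-1440, J_xx(2)=240, J_xx(3)=-180, J_xx(4)=480; J_yy(0)=64, J_yy(2)=-32, J_yy(4)=64.
Local maxima occur where both diagonal entries negative: (0, 2), (3, 2). Count: 2.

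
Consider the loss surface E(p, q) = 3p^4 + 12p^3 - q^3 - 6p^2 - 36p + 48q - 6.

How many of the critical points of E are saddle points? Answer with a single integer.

3

E separates as a function of p plus a function of q, so ∇E=0 decouples.
∂E/∂p = 12(p - 1)(p + 1)(p + 3) = 0 at p ∈ {-3, -1, 1}; ∂E/∂q = -3(q - 4)(q + 4) = 0 at q ∈ {-4, 4}.
The Hessian is diagonal: diag(E_pp, E_qq). Second derivatives: E_pp(-3)=96, E_pp(-1)=-48, E_pp(1)=96; E_qq(-4)=24, E_qq(4)=-24.
Saddle points occur where the two diagonal entries have opposite signs: (-3, 4), (-1, -4), (1, 4). Count: 3.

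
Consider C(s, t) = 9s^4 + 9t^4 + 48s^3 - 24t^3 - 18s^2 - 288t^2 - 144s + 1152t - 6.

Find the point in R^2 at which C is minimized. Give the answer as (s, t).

(-4, -4)

C(s,t) separates as P(s) + Q(t) − 6, so its minimum is min P + min Q − 6.
P'(s) = 36(s - 1)(s + 1)(s + 4) vanishes at s ∈ {-4, -1, 1}; Q'(t) = 36(t - 4)(t - 2)(t + 4) vanishes at t ∈ {-4, 2, 4}.
Local minima of P (where P''>0): P(-4)=-480, P(1)=-105. Local minima of Q: Q(-4)=-5376, Q(4)=768.
So the global minimum of C is P(-4) + Q(-4) − 6 = -480 − 5376 − 6 = -5862, attained at (-4, -4).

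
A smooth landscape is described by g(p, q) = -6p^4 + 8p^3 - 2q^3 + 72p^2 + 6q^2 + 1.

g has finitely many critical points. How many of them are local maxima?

2

g separates as a function of p plus a function of q, so ∇g=0 decouples.
∂g/∂p = -24p(p - 3)(p + 2) = 0 at p ∈ {-2, 0, 3}; ∂g/∂q = -6q(q - 2) = 0 at q ∈ {0, 2}.
The Hessian is diagonal: diag(g_pp, g_qq). Second derivatives: g_pp(-2)=-240, g_pp(0)=144, g_pp(3)=-360; g_qq(0)=12, g_qq(2)=-12.
Local maxima occur where both diagonal entries negative: (-2, 2), (3, 2). Count: 2.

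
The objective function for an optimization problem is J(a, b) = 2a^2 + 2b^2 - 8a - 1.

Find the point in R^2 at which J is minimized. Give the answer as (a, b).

J(a,b) separates as P(a) + Q(b) − 1, so its minimum is min P + min Q − 1.
P'(a) = 4a - 8 vanishes at a ∈ {2}; Q'(b) = 4b vanishes at b ∈ {0}.
Local minima of P (where P''>0): P(2)=-8. Local minima of Q: Q(0)=0.
So the global minimum of J is P(2) + Q(0) − 1 = -8 + 0 − 1 = -9, attained at (2, 0).

(2, 0)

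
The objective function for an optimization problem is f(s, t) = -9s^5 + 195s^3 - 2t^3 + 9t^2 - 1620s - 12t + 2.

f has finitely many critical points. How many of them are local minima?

2

f separates as a function of s plus a function of t, so ∇f=0 decouples.
∂f/∂s = -45(s - 3)(s - 2)(s + 2)(s + 3) = 0 at s ∈ {-3, -2, 2, 3}; ∂f/∂t = -6(t - 2)(t - 1) = 0 at t ∈ {1, 2}.
The Hessian is diagonal: diag(f_ss, f_tt). Second derivatives: f_ss(-3)=1350, f_ss(-2)=-900, f_ss(2)=900, f_ss(3)=-1350; f_tt(1)=6, f_tt(2)=-6.
Local minima occur where both diagonal entries positive: (-3, 1), (2, 1). Count: 2.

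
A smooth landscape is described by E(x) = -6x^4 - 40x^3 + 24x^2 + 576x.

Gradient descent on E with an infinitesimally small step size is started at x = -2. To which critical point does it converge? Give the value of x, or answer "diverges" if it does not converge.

-3

E'(x) = -24(x - 2)(x + 3)(x + 4), so E'(-2) = 192.
Gradient descent moves in the -E' direction, i.e. x is decreasing.
The nearest critical point in that direction is x = -3, where E'' = 120 > 0 (a local minimum). The iterate converges there.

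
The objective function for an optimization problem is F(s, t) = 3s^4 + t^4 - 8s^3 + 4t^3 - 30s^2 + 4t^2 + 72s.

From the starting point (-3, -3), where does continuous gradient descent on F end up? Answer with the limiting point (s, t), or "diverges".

F is separable, so gradient descent decouples: s follows -∂F/∂s, t follows -∂F/∂t.
∂F/∂s = 12(s - 3)(s - 1)(s + 2); at s=-3 this is -288, so s increases.
∂F/∂t = 4t(t + 1)(t + 2); at t=-3 this is -24, so t increases.
s converges to its nearest critical value -2 (a local min of the s-part); t converges to -2. The iterate converges to (-2, -2).

(-2, -2)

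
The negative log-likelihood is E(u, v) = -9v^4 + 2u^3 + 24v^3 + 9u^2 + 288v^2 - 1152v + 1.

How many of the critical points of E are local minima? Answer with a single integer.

E separates as a function of u plus a function of v, so ∇E=0 decouples.
∂E/∂u = 6u(u + 3) = 0 at u ∈ {-3, 0}; ∂E/∂v = -36(v - 4)(v - 2)(v + 4) = 0 at v ∈ {-4, 2, 4}.
The Hessian is diagonal: diag(E_uu, E_vv). Second derivatives: E_uu(-3)=-18, E_uu(0)=18; E_vv(-4)=-1728, E_vv(2)=432, E_vv(4)=-576.
Local minima occur where both diagonal entries positive: (0, 2). Count: 1.

1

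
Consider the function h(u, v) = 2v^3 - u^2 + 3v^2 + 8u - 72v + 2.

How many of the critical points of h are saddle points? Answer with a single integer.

h separates as a function of u plus a function of v, so ∇h=0 decouples.
∂h/∂u = -2(u - 4) = 0 at u ∈ {4}; ∂h/∂v = 6(v - 3)(v + 4) = 0 at v ∈ {-4, 3}.
The Hessian is diagonal: diag(h_uu, h_vv). Second derivatives: h_uu(4)=-2; h_vv(-4)=-42, h_vv(3)=42.
Saddle points occur where the two diagonal entries have opposite signs: (4, 3). Count: 1.

1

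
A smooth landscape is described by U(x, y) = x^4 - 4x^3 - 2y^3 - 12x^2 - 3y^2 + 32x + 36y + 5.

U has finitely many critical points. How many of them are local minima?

2

U separates as a function of x plus a function of y, so ∇U=0 decouples.
∂U/∂x = 4(x - 4)(x - 1)(x + 2) = 0 at x ∈ {-2, 1, 4}; ∂U/∂y = -6(y - 2)(y + 3) = 0 at y ∈ {-3, 2}.
The Hessian is diagonal: diag(U_xx, U_yy). Second derivatives: U_xx(-2)=72, U_xx(1)=-36, U_xx(4)=72; U_yy(-3)=30, U_yy(2)=-30.
Local minima occur where both diagonal entries positive: (-2, -3), (4, -3). Count: 2.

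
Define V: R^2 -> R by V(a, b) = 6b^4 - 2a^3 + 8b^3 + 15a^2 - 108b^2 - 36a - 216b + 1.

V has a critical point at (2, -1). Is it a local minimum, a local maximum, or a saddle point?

The mixed partial ∂²V/∂a∂b is 0, so the Hessian at any point is diag(V_aa, V_bb) = diag(6(-2a + 5), 24(3b^2 + 2b - 9)).
At (2, -1): H = diag(6, -192).
The eigenvalues have opposite signs, so H is indefinite: a saddle point.

saddle point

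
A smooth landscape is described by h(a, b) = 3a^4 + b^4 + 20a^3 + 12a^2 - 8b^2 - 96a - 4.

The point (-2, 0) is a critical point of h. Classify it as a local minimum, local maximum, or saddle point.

local maximum

The mixed partial ∂²h/∂a∂b is 0, so the Hessian at any point is diag(h_aa, h_bb) = diag(12(3a^2 + 10a + 2), 4(3b^2 - 4)).
At (-2, 0): H = diag(-72, -16).
Both eigenvalues are negative, so H is negative definite: a local maximum.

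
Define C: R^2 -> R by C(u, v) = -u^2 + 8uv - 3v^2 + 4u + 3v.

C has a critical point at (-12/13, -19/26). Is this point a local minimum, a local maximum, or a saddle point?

saddle point

The Hessian of C is constant: H = [[-2, 8], [8, -6]].
det(H) = (-2)·(-6) − 8² = -52.
Since det(H) < 0, H is indefinite and the critical point is a saddle point.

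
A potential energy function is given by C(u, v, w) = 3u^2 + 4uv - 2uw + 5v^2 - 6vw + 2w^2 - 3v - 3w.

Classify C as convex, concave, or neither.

C is quadratic, so its Hessian is the constant matrix H = [[6, 4, -2], [4, 10, -6], [-2, -6, 4]].
Leading principal minors: 6, 44, 16.
All positive ⇒ H ≻ 0 ⇒ convex.

convex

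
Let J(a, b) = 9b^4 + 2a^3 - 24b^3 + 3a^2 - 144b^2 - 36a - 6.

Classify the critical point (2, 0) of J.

saddle point

The mixed partial ∂²J/∂a∂b is 0, so the Hessian at any point is diag(J_aa, J_bb) = diag(6(2a + 1), 36(3b^2 - 4b - 8)).
At (2, 0): H = diag(30, -288).
The eigenvalues have opposite signs, so H is indefinite: a saddle point.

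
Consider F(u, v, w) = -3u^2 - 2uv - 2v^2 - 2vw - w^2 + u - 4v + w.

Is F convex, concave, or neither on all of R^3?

concave

F is quadratic, so its Hessian is the constant matrix H = [[-6, -2, 0], [-2, -4, -2], [0, -2, -2]].
Leading principal minors: -6, 20, -16.
Signs alternate −, +, − ⇒ H ≺ 0 ⇒ concave.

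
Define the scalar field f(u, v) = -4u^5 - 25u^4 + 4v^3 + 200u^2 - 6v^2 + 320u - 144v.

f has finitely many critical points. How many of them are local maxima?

f separates as a function of u plus a function of v, so ∇f=0 decouples.
∂f/∂u = -20(u - 2)(u + 1)(u + 2)(u + 4) = 0 at u ∈ {-4, -2, -1, 2}; ∂f/∂v = 12(v - 4)(v + 3) = 0 at v ∈ {-3, 4}.
The Hessian is diagonal: diag(f_uu, f_vv). Second derivatives: f_uu(-4)=720, f_uu(-2)=-160, f_uu(-1)=180, f_uu(2)=-1440; f_vv(-3)=-84, f_vv(4)=84.
Local maxima occur where both diagonal entries negative: (-2, -3), (2, -3). Count: 2.

2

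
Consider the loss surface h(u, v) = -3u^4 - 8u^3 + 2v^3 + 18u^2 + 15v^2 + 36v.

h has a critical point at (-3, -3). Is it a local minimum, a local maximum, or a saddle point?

local maximum

The mixed partial ∂²h/∂u∂v is 0, so the Hessian at any point is diag(h_uu, h_vv) = diag(12(-3u^2 - 4u + 3), 6(2v + 5)).
At (-3, -3): H = diag(-144, -6).
Both eigenvalues are negative, so H is negative definite: a local maximum.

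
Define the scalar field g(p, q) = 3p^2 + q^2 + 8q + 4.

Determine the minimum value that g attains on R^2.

g(p,q) separates as A(p) + B(q) + 4, so its minimum is min A + min B + 4.
A'(p) = 6p vanishes at p ∈ {0}; B'(q) = 2q + 8 vanishes at q ∈ {-4}.
Local minima of A (where A''>0): A(0)=0. Local minima of B: B(-4)=-16.
So the global minimum of g is A(0) + B(-4) + 4 = 0 − 16 + 4 = -12, attained at (0, -4).

-12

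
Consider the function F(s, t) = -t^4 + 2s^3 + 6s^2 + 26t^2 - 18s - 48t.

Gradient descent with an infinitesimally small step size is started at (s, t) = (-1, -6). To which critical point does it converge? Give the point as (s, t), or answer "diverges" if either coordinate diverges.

diverges

F is separable, so gradient descent decouples: s follows -∂F/∂s, t follows -∂F/∂t.
∂F/∂s = 6(s - 1)(s + 3); at s=-1 this is -24, so s increases.
∂F/∂t = -4(t - 3)(t - 1)(t + 4); at t=-6 this is 504, so t decreases.
The t-coordinate has no critical point in that direction and runs off to infinity.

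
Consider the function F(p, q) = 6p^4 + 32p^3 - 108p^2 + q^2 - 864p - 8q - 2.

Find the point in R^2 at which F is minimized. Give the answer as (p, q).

F(p,q) separates as A(p) + B(q) − 2, so its minimum is min A + min B − 2.
A'(p) = 24(p - 3)(p + 3)(p + 4) vanishes at p ∈ {-4, -3, 3}; B'(q) = 2q - 8 vanishes at q ∈ {4}.
Local minima of A (where A''>0): A(-4)=1216, A(3)=-2214. Local minima of B: B(4)=-16.
So the global minimum of F is A(3) + B(4) − 2 = -2214 − 16 − 2 = -2232, attained at (3, 4).

(3, 4)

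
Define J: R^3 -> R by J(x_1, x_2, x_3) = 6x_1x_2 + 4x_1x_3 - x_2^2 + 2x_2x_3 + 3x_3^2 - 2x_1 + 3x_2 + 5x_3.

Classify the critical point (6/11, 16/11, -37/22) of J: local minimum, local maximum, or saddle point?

saddle point

The Hessian is constant: H = [[0, 6, 4], [6, -2, 2], [4, 2, 6]].
Leading principal minors: Δ₁ = 0, Δ₂ = -36, Δ₃ = -88.
The minors fit neither the all-positive nor the alternating-sign pattern, so H is indefinite: a saddle point.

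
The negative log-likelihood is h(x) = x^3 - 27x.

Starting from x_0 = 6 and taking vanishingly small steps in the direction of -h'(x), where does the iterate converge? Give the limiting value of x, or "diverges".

h'(x) = 3(x - 3)(x + 3), so h'(6) = 81.
Gradient descent moves in the -h' direction, i.e. x is decreasing.
The nearest critical point in that direction is x = 3, where h'' = 18 > 0 (a local minimum). The iterate converges there.

3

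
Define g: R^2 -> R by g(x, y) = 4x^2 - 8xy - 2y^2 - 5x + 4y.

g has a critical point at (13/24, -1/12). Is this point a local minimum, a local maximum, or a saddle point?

saddle point

The Hessian of g is constant: H = [[8, -8], [-8, -4]].
det(H) = 8·(-4) − (-8)² = -96.
Since det(H) < 0, H is indefinite and the critical point is a saddle point.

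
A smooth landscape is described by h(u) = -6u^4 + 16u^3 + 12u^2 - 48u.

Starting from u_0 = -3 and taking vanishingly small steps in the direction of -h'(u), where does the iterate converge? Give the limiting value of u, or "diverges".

diverges

h'(u) = -24(u - 2)(u - 1)(u + 1), so h'(-3) = 960.
Gradient descent moves in the -h' direction, i.e. u is decreasing.
There is no critical point below u=-3, and h' keeps the same sign, so the iterate runs off to −∞.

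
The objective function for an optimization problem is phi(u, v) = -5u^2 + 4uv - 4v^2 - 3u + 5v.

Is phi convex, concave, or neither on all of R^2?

phi is quadratic, so its Hessian is the constant matrix H = [[-10, 4], [4, -8]].
det(H) = 64, tr(H) = -18.
det(H) > 0 and tr(H) < 0, so H is negative definite everywhere: concave.

concave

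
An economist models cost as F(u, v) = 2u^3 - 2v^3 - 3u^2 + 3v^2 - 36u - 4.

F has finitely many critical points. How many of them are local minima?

1

F separates as a function of u plus a function of v, so ∇F=0 decouples.
∂F/∂u = 6(u - 3)(u + 2) = 0 at u ∈ {-2, 3}; ∂F/∂v = -6v(v - 1) = 0 at v ∈ {0, 1}.
The Hessian is diagonal: diag(F_uu, F_vv). Second derivatives: F_uu(-2)=-30, F_uu(3)=30; F_vv(0)=6, F_vv(1)=-6.
Local minima occur where both diagonal entries positive: (3, 0). Count: 1.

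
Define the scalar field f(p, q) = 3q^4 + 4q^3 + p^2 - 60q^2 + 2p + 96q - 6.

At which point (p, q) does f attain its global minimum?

f(p,q) separates as A(p) + B(q) − 6, so its minimum is min A + min B − 6.
A'(p) = 2p + 2 vanishes at p ∈ {-1}; B'(q) = 12(q - 2)(q - 1)(q + 4) vanishes at q ∈ {-4, 1, 2}.
Local minima of A (where A''>0): A(-1)=-1. Local minima of B: B(-4)=-832, B(2)=32.
So the global minimum of f is A(-1) + B(-4) − 6 = -1 − 832 − 6 = -839, attained at (-1, -4).

(-1, -4)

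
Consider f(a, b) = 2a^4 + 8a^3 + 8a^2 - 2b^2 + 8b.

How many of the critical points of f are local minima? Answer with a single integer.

f separates as a function of a plus a function of b, so ∇f=0 decouples.
∂f/∂a = 8a(a + 1)(a + 2) = 0 at a ∈ {-2, -1, 0}; ∂f/∂b = -4(b - 2) = 0 at b ∈ {2}.
The Hessian is diagonal: diag(f_aa, f_bb). Second derivatives: f_aa(-2)=16, f_aa(-1)=-8, f_aa(0)=16; f_bb(2)=-4.
Local minima occur where both diagonal entries positive: none. Count: 0.

0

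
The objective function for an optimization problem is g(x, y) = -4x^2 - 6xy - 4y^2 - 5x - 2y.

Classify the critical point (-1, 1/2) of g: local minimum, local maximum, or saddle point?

The Hessian of g is constant: H = [[-8, -6], [-6, -8]].
det(H) = (-8)·(-8) − (-6)² = 28.
det(H) > 0 and tr(H) = -16 < 0, so H is negative definite and the point is a local maximum.

local maximum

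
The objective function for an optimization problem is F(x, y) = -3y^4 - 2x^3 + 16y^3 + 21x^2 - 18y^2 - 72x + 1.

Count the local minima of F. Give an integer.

F separates as a function of x plus a function of y, so ∇F=0 decouples.
∂F/∂x = -6(x - 4)(x - 3) = 0 at x ∈ {3, 4}; ∂F/∂y = -12y(y - 3)(y - 1) = 0 at y ∈ {0, 1, 3}.
The Hessian is diagonal: diag(F_xx, F_yy). Second derivatives: F_xx(3)=6, F_xx(4)=-6; F_yy(0)=-36, F_yy(1)=24, F_yy(3)=-72.
Local minima occur where both diagonal entries positive: (3, 1). Count: 1.

1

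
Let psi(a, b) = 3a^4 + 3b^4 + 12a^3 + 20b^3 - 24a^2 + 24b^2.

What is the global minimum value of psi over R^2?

-512

psi(a,b) separates as P(a) + Q(b), so its minimum is min P + min Q.
P'(a) = 12a(a - 1)(a + 4) vanishes at a ∈ {-4, 0, 1}; Q'(b) = 12b(b + 1)(b + 4) vanishes at b ∈ {-4, -1, 0}.
Local minima of P (where P''>0): P(-4)=-384, P(1)=-9. Local minima of Q: Q(-4)=-128, Q(0)=0.
So the global minimum of psi is P(-4) + Q(-4) = -384 − 128 = -512, attained at (-4, -4).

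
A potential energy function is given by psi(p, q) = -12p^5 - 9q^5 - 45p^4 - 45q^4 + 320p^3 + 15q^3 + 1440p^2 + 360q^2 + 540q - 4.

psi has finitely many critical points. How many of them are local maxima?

psi separates as a function of p plus a function of q, so ∇psi=0 decouples.
∂psi/∂p = -60p(p - 4)(p + 3)(p + 4) = 0 at p ∈ {-4, -3, 0, 4}; ∂psi/∂q = -45(q - 2)(q + 1)(q + 2)(q + 3) = 0 at q ∈ {-3, -2, -1, 2}.
The Hessian is diagonal: diag(psi_pp, psi_qq). Second derivatives: psi_pp(-4)=1920, psi_pp(-3)=-1260, psi_pp(0)=2880, psi_pp(4)=-13440; psi_qq(-3)=450, psi_qq(-2)=-180, psi_qq(-1)=270, psi_qq(2)=-2700.
Local maxima occur where both diagonal entries negative: (-3, -2), (-3, 2), (4, -2), (4, 2). Count: 4.

4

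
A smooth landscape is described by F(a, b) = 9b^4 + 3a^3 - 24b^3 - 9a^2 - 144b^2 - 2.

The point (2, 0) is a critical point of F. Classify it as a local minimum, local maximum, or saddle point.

saddle point

The mixed partial ∂²F/∂a∂b is 0, so the Hessian at any point is diag(F_aa, F_bb) = diag(18(a - 1), 36(3b^2 - 4b - 8)).
At (2, 0): H = diag(18, -288).
The eigenvalues have opposite signs, so H is indefinite: a saddle point.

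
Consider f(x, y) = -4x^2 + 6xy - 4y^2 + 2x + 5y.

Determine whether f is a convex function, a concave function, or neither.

concave

f is quadratic, so its Hessian is the constant matrix H = [[-8, 6], [6, -8]].
det(H) = 28, tr(H) = -16.
det(H) > 0 and tr(H) < 0, so H is negative definite everywhere: concave.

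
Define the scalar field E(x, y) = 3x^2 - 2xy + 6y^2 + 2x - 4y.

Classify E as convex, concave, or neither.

convex

E is quadratic, so its Hessian is the constant matrix H = [[6, -2], [-2, 12]].
det(H) = 68, tr(H) = 18.
det(H) > 0 and tr(H) > 0, so H is positive definite everywhere: convex.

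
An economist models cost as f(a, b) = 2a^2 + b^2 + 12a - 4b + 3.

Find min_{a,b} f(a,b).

-19

f(a,b) separates as P(a) + Q(b) + 3, so its minimum is min P + min Q + 3.
P'(a) = 4a + 12 vanishes at a ∈ {-3}; Q'(b) = 2b - 4 vanishes at b ∈ {2}.
Local minima of P (where P''>0): P(-3)=-18. Local minima of Q: Q(2)=-4.
So the global minimum of f is P(-3) + Q(2) + 3 = -18 − 4 + 3 = -19, attained at (-3, 2).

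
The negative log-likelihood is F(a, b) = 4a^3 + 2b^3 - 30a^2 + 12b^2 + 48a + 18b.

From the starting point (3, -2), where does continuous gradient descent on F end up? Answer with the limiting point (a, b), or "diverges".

F is separable, so gradient descent decouples: a follows -∂F/∂a, b follows -∂F/∂b.
∂F/∂a = 12(a - 4)(a - 1); at a=3 this is -24, so a increases.
∂F/∂b = 6(b + 1)(b + 3); at b=-2 this is -6, so b increases.
a converges to its nearest critical value 4 (a local min of the a-part); b converges to -1. The iterate converges to (4, -1).

(4, -1)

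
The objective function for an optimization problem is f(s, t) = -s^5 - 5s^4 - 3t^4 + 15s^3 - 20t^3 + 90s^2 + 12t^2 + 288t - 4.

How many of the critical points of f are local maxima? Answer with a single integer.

4

f separates as a function of s plus a function of t, so ∇f=0 decouples.
∂f/∂s = -5s(s - 3)(s + 3)(s + 4) = 0 at s ∈ {-4, -3, 0, 3}; ∂f/∂t = -12(t - 2)(t + 3)(t + 4) = 0 at t ∈ {-4, -3, 2}.
The Hessian is diagonal: diag(f_ss, f_tt). Second derivatives: f_ss(-4)=140, f_ss(-3)=-90, f_ss(0)=180, f_ss(3)=-630; f_tt(-4)=-72, f_tt(-3)=60, f_tt(2)=-360.
Local maxima occur where both diagonal entries negative: (-3, -4), (-3, 2), (3, -4), (3, 2). Count: 4.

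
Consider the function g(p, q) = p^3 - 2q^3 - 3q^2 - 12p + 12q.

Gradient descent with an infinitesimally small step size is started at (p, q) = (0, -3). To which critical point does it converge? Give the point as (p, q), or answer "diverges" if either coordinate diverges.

(2, -2)

g is separable, so gradient descent decouples: p follows -∂g/∂p, q follows -∂g/∂q.
∂g/∂p = 3(p - 2)(p + 2); at p=0 this is -12, so p increases.
∂g/∂q = -6(q - 1)(q + 2); at q=-3 this is -24, so q increases.
p converges to its nearest critical value 2 (a local min of the p-part); q converges to -2. The iterate converges to (2, -2).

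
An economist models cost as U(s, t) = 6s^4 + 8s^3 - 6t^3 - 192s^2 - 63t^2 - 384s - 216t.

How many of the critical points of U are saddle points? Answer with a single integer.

U separates as a function of s plus a function of t, so ∇U=0 decouples.
∂U/∂s = 24(s - 4)(s + 1)(s + 4) = 0 at s ∈ {-4, -1, 4}; ∂U/∂t = -18(t + 3)(t + 4) = 0 at t ∈ {-4, -3}.
The Hessian is diagonal: diag(U_ss, U_tt). Second derivatives: U_ss(-4)=576, U_ss(-1)=-360, U_ss(4)=960; U_tt(-4)=18, U_tt(-3)=-18.
Saddle points occur where the two diagonal entries have opposite signs: (-4, -3), (-1, -4), (4, -3). Count: 3.

3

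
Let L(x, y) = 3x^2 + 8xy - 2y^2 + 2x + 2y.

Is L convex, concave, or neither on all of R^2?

L is quadratic, so its Hessian is the constant matrix H = [[6, 8], [8, -4]].
det(H) = -88, tr(H) = 2.
det(H) < 0, so H is indefinite: neither convex nor concave.

neither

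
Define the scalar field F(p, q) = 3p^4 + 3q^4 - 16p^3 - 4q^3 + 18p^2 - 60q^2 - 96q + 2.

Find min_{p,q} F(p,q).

-857

F(p,q) separates as A(p) + B(q) + 2, so its minimum is min A + min B + 2.
A'(p) = 12p(p - 3)(p - 1) vanishes at p ∈ {0, 1, 3}; B'(q) = 12(q - 4)(q + 1)(q + 2) vanishes at q ∈ {-2, -1, 4}.
Local minima of A (where A''>0): A(0)=0, A(3)=-27. Local minima of B: B(-2)=32, B(4)=-832.
So the global minimum of F is A(3) + B(4) + 2 = -27 − 832 + 2 = -857, attained at (3, 4).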